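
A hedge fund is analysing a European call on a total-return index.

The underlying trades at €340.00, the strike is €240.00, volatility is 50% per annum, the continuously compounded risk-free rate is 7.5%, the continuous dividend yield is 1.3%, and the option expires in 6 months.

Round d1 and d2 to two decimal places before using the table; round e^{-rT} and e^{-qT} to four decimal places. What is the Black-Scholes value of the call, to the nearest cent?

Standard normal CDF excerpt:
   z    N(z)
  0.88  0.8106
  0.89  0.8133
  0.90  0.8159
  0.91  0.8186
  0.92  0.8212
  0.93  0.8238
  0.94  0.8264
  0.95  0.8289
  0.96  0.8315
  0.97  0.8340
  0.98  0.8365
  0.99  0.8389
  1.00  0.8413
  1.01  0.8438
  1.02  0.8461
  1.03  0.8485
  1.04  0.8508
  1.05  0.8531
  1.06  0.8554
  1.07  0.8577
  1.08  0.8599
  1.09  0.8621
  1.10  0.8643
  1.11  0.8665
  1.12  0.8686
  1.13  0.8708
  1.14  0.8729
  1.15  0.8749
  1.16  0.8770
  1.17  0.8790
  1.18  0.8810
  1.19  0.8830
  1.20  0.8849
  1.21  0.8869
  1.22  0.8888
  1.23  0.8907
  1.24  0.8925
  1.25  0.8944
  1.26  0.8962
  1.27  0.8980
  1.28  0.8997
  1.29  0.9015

€113.51

σ√T = 0.5·√0.5 = 0.3536
d₁ = [ln(340/240) + (0.075 − 0.013 + ½·0.5²)·0.5] / (σ√T) = (0.3483 + 0.0935) / 0.3536 = 1.2496 which rounds to 1.25
d₂ = 1.2496 − 0.3536 = 0.8961 which rounds to 0.90
exp(−qT) = exp(−0.013·0.5) = 0.9935;  exp(−rT) = exp(−0.075·0.5) = 0.9632
C = 340·0.9935·N(1.25) − 240·0.9632·N(0.90) = 340·0.9935·0.8944 − 240·0.9632·0.8159 = 302.1194 − 188.6100 = 113.5094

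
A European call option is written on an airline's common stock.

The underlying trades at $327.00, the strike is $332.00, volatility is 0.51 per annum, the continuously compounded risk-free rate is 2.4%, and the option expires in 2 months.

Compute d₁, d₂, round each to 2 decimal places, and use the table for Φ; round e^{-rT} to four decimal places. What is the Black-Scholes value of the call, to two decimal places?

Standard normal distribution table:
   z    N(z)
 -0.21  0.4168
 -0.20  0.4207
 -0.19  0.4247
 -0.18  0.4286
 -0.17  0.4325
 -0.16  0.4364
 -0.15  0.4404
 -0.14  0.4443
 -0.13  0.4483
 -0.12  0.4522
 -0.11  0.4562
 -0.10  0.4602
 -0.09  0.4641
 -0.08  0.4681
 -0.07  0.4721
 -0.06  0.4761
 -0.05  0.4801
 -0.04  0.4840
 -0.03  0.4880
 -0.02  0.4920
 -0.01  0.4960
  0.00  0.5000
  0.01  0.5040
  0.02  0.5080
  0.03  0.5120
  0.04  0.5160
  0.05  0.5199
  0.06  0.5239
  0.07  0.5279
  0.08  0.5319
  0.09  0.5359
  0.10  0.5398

T = 0.1667;  σ√T = 0.2082
d₁ = [ln(327/332) + (0.024 + ½·0.51²)·0.1667] / (σ√T) = (-0.0152 + 0.0257) / 0.2082 = 0.0504 → 0.05
d₂ = 0.0504 − 0.2082 = -0.1578 → -0.16
exp(−rT) = exp(−0.024·0.1667) = 0.9960
C = 327·N(0.05) − 332·0.9960·N(-0.16) = 327·0.5199 − 332·0.9960·0.4364 = 170.0073 − 144.3053 = 25.7020

$25.70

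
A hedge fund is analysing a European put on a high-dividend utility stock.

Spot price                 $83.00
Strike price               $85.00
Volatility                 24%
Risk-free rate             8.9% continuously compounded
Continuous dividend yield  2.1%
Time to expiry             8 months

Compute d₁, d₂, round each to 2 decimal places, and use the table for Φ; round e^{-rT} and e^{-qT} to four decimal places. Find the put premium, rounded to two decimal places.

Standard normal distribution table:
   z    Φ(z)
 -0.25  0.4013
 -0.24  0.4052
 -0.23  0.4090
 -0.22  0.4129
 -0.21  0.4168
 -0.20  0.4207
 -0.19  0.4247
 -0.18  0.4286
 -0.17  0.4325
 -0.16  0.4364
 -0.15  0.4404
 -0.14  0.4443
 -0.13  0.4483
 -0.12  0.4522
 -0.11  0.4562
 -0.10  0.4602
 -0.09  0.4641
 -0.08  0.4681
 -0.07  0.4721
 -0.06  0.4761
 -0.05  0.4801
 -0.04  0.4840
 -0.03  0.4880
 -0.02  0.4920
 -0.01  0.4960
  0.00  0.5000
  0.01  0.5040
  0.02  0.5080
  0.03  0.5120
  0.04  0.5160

$5.62

T = 0.6667;  σ√T = 0.1960
ln(S/K) + (r − q + σ²/2)T = ln(83/85) + (0.089 − 0.021 + 0.24²/2)·0.6667 = -0.0238 + 0.0645 = 0.0407
d₁ = 0.0407 / 0.1960 = 0.2078 → 0.21
d₂ = d₁ − σ√T = 0.2078 − 0.1960 = 0.0119 → 0.01
e^(−qT) = e^(−0.021·0.6667) = 0.9861;  e^(−rT) = e^(−0.089·0.6667) = 0.9424
N(−d₂) = N(-0.01) = 0.4960;  N(−d₁) = N(-0.21) = 0.4168
P = 85·0.9424·0.4960 − 83·0.9861·0.4168 = 39.7316 − 34.1135 = 5.6180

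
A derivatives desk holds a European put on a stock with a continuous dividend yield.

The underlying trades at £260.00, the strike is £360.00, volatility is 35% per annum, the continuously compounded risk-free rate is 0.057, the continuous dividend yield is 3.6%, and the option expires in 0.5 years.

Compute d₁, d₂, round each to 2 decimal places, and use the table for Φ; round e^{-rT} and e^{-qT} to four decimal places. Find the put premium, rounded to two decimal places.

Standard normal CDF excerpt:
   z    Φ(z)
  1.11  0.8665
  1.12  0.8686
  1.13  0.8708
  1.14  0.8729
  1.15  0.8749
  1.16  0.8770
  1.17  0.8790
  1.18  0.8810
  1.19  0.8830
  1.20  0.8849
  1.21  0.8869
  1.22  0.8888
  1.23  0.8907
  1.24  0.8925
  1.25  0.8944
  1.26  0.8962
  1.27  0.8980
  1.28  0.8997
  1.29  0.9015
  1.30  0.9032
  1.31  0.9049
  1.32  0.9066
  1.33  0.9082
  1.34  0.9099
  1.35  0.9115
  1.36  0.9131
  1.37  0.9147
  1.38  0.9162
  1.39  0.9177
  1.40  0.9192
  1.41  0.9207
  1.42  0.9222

£98.19

T = 0.5;  σ√T = 0.2475
d₁ = [ln(260/360) + (0.057 − 0.036 + 0.35²/2)·0.5] / 0.2475 = [-0.3254 + 0.0411] / 0.2475 = -1.1487 which rounds to -1.15
d₂ = d₁ − σ√T = -1.1487 − 0.2475 = -1.3962 which rounds to -1.40
e^(−qT) = e^(−0.036·0.5) = 0.9822;  e^(−rT) = e^(−0.057·0.5) = 0.9719
N(−d₂) = N(1.40) = 0.9192;  N(−d₁) = N(1.15) = 0.8749
P = 360·0.9719·0.9192 − 260·0.9822·0.8749 = 321.6134 − 223.4250 = 98.1884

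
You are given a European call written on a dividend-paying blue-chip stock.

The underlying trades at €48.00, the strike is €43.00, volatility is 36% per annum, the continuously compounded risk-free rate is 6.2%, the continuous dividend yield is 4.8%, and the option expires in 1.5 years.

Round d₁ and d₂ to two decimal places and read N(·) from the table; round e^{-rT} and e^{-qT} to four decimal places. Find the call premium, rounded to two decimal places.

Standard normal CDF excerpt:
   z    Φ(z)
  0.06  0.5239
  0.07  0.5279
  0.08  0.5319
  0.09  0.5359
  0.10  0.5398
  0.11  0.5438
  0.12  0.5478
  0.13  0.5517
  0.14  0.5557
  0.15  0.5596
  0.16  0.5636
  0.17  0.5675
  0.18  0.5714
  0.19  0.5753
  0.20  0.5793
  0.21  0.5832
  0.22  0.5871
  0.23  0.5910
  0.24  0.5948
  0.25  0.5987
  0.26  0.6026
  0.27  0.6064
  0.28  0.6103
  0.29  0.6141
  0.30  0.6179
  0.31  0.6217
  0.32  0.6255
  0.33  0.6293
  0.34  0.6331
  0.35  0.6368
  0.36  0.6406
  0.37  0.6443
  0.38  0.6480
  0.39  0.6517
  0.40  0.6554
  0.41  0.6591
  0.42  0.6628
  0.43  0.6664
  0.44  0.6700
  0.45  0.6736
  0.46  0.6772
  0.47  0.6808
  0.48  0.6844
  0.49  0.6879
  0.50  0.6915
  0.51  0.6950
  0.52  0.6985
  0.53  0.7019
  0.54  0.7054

€10.36

T = 1.5;  σ√T = 0.4409
d₁ = [ln(48/43) + (0.062 − 0.048 + 0.36²/2)·1.5] / 0.4409 = [0.1100 + 0.1182] / 0.4409 = 0.5176 → 0.52
d₂ = d₁ − σ√T = 0.5176 − 0.4409 = 0.0767 → 0.08
exp(−qT) = exp(−0.048·1.5) = 0.9305;  exp(−rT) = exp(−0.062·1.5) = 0.9112
C = 48·0.9305·N(0.52) − 43·0.9112·N(0.08) = 48·0.9305·0.6985 − 43·0.9112·0.5319 = 31.1978 − 20.8407 = 10.3571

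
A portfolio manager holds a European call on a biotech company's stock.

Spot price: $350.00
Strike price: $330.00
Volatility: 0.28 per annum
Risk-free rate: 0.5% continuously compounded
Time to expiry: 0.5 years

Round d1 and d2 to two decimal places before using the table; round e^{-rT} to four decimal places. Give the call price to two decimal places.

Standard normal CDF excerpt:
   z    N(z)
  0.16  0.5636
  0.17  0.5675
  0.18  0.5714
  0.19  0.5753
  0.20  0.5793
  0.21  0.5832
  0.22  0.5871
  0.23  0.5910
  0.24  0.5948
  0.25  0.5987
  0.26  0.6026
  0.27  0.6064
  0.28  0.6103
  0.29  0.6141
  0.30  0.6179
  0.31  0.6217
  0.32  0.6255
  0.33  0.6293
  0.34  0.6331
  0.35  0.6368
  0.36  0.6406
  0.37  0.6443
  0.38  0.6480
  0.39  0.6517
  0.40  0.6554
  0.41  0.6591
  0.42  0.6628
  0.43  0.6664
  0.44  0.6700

σ√T = 0.28 × 0.7071 = 0.1980
d₁ = [ln(350/330) + (0.005 + 0.28²/2)·0.5] / 0.1980 = [0.0588 + 0.0221] / 0.1980 = 0.4088 which rounds to 0.41
d₂ = d₁ − σ√T = 0.4088 − 0.1980 = 0.2108 which rounds to 0.21
e^(−rT) = e^(−0.005·0.5) = 0.9975
N(d₁) = N(0.41) = 0.6591;  N(d₂) = N(0.21) = 0.5832
C = 350·0.6591 − 330·0.9975·0.5832 = 230.6850 − 191.9749 = 38.7101

$38.71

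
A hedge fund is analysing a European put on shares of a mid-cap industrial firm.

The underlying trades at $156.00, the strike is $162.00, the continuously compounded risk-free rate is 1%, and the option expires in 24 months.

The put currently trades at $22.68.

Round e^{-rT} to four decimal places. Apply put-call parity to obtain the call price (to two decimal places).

$19.89

e^(−rT) = e^(−0.01·2) = 0.9802
Put-call parity: C − P = S − K·e^(−rT) = 156 − 162·0.9802 = 156 − 158.7924 = -2.7924
C = P + (C − P) = 22.68 + (-2.7924) = 19.8876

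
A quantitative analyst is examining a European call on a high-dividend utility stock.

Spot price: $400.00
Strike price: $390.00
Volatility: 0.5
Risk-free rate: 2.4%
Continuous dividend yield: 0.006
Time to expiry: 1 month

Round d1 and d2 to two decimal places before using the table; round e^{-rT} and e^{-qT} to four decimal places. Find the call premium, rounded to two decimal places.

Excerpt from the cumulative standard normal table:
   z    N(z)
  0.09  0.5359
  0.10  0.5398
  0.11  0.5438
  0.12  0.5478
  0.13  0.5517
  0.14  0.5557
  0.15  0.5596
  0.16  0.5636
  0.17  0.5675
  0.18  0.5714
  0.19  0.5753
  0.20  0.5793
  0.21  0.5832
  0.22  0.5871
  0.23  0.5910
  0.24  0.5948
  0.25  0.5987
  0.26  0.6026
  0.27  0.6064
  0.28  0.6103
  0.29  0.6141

T = 0.08333;  σ√T = 0.1443
d₁ = [ln(400/390) + (0.024 − 0.006 + 0.5²/2)·0.08333] / 0.1443 = [0.0253 + 0.0119] / 0.1443 = 0.2580 → 0.26
d₂ = d₁ − σ√T = 0.2580 − 0.1443 = 0.1136 → 0.11
exp(−qT) = exp(−0.006·0.08333) = 0.9995;  exp(−rT) = exp(−0.024·0.08333) = 0.9980
N(d₁) = N(0.26) = 0.6026;  N(d₂) = N(0.11) = 0.5438
C = 400·0.9995·0.6026 − 390·0.9980·0.5438 = 240.9195 − 211.6578 = 29.2616

$29.26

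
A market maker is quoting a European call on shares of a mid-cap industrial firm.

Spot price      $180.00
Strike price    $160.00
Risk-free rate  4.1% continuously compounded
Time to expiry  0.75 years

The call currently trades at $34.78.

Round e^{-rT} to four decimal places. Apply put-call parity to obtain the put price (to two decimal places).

$9.93

e^(−rT) = e^(−0.041·0.75) = 0.9697
Put-call parity: C − P = S − K·e^(−rT) = 180 − 160·0.9697 = 180 − 155.1520 = 24.8480
P = C − (C − P) = 34.78 − (24.8480) = 9.9320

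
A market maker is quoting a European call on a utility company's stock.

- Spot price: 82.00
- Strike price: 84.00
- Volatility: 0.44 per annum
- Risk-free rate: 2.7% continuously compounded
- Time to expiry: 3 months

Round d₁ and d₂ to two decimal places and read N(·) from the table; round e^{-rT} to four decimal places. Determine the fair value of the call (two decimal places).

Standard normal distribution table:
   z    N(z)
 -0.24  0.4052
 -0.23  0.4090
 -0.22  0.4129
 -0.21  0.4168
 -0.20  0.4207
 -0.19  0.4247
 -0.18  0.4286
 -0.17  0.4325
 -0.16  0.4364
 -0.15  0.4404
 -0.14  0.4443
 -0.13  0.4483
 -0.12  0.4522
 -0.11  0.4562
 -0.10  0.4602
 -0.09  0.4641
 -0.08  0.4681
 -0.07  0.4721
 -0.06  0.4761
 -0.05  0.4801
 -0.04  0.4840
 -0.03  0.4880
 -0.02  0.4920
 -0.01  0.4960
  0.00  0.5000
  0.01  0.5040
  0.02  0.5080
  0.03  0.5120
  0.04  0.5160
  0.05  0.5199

6.55

T = 0.25;  σ√T = 0.2200
d₁ = [ln(82/84) + (0.027 + 0.44²/2)·0.25] / 0.2200 = [-0.0241 + 0.0309] / 0.2200 = 0.0311 → 0.03
d₂ = d₁ − σ√T = 0.0311 − 0.2200 = -0.1889 → -0.19
exp(−rT) = exp(−0.027·0.25) = 0.9933
C = 82·N(0.03) − 84·0.9933·N(-0.19) = 82·0.5120 − 84·0.9933·0.4247 = 41.9840 − 35.4358 = 6.5482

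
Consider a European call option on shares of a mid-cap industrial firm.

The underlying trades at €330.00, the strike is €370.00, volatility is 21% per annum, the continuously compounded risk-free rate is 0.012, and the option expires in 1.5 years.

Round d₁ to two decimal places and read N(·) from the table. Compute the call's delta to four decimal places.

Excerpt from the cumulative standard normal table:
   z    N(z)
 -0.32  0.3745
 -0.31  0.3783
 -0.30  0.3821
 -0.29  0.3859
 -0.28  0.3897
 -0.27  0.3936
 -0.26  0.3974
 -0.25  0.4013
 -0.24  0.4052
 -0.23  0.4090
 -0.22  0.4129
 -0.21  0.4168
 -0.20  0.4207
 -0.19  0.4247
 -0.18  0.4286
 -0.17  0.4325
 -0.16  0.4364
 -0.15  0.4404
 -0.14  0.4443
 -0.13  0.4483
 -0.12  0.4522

0.4013

T = 1.5;  σ√T = 0.2572
d₁ = [ln(330/370) + (0.012 + ½·0.21²)·1.5] / (σ√T) = (-0.1144 + 0.0511) / 0.2572 = -0.2463 ≈ -0.25
N(d₁) = N(-0.25) = 0.4013
Δ_call = N(d₁) = 0.4013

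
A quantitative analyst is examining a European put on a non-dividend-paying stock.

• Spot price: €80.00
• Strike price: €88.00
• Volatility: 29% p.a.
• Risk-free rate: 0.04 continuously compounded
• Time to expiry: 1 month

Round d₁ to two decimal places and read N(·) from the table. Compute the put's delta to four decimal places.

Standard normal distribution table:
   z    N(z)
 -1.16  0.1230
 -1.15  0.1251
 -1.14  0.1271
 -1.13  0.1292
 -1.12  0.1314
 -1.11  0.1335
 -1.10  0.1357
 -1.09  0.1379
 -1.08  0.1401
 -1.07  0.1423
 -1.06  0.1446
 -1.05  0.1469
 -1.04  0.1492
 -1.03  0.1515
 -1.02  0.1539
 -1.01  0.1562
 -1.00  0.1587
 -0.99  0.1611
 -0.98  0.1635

-0.8554

T = 0.08333;  σ√T = 0.0837
d₁ = [ln(80/88) + (0.04 + 0.29²/2)·0.08333] / 0.0837 = [-0.0953 + 0.0068] / 0.0837 = -1.0568 which rounds to -1.06
N(d₁) = N(-1.06) = 0.1446
Δ_put = N(d₁) − 1 = 0.1446 − 1 = -0.8554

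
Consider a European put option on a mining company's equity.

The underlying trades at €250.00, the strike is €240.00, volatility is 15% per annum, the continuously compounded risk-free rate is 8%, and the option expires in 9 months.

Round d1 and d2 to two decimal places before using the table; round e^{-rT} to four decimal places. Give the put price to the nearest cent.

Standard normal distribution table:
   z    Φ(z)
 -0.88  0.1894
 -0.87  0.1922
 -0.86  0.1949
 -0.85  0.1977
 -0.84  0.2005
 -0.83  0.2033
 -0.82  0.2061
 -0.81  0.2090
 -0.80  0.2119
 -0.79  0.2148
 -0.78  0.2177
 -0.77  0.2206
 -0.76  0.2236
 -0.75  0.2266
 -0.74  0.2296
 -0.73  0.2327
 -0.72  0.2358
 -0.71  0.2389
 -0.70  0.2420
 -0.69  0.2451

€3.87

σ√T = 0.15·√0.75 = 0.1299
d₁ = [ln(250/240) + (0.08 + 0.15²/2)·0.75] / 0.1299 = [0.0408 + 0.0684] / 0.1299 = 0.8411 ≈ 0.84
d₂ = d₁ − σ√T = 0.8411 − 0.1299 = 0.7112 ≈ 0.71
e^(−rT) = e^(−0.08·0.75) = 0.9418
N(−d₂) = N(-0.71) = 0.2389;  N(−d₁) = N(-0.84) = 0.2005
P = 240·0.9418·0.2389 − 250·0.2005 = 53.9990 − 50.1250 = 3.8740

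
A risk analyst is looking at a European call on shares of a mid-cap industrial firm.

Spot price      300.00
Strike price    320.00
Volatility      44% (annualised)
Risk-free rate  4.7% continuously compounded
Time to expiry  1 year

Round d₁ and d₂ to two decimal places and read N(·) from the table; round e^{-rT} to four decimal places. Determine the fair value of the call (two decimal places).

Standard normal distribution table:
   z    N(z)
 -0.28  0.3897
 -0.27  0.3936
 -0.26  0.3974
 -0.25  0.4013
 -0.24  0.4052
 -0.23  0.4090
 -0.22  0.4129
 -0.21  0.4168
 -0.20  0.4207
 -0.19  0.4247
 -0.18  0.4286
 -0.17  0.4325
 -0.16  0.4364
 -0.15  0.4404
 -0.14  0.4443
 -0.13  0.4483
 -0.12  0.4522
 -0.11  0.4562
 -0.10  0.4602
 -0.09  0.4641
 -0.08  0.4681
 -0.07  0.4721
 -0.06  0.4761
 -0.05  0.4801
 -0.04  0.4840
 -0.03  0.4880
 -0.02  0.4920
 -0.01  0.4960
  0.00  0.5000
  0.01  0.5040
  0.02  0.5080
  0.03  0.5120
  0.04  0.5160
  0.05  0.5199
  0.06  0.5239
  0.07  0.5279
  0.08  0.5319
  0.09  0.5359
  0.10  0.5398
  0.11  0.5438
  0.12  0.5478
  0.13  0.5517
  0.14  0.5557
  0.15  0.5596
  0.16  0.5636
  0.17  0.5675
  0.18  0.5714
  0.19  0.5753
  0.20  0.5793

50.09

T = 1;  σ√T = 0.4400
d₁ = [ln(300/320) + (0.047 + 0.44²/2)·1] / 0.4400 = [-0.0645 + 0.1438] / 0.4400 = 0.1801 which rounds to 0.18
d₂ = d₁ − σ√T = 0.1801 − 0.4400 = -0.2599 which rounds to -0.26
exp(−rT) = exp(−0.047·1) = 0.9541
N(d₁) = N(0.18) = 0.5714;  N(d₂) = N(-0.26) = 0.3974
C = 300·0.5714 − 320·0.9541·0.3974 = 171.4200 − 121.3310 = 50.0890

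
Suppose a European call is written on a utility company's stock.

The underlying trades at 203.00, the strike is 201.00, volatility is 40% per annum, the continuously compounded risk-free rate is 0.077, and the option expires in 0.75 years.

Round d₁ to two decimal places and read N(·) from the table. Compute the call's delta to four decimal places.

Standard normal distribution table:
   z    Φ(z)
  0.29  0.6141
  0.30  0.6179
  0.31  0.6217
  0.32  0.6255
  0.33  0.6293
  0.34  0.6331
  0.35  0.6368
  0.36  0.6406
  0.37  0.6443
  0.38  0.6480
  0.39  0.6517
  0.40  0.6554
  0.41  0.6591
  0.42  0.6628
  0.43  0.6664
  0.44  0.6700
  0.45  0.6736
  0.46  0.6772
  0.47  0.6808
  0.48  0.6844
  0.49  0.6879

0.6443

T = 0.75;  σ√T = 0.3464
ln(S/K) + (r + σ²/2)T = ln(203/201) + (0.077 + 0.4²/2)·0.75 = 0.0099 + 0.1178 = 0.1277
d₁ = 0.1277 / 0.3464 = 0.3685 ≈ 0.37
N(d₁) = N(0.37) = 0.6443
Δ_call = N(d₁) = 0.6443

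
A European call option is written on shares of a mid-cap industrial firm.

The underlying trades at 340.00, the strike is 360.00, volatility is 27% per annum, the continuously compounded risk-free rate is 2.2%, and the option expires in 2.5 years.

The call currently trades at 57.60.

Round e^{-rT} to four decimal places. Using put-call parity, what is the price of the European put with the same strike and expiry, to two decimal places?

exp(−rT) = exp(−0.022·2.5) = 0.9465
Put-call parity: C − P = S − K·e^(−rT) = 340 − 360·0.9465 = 340 − 340.7400 = -0.7400
P = C − (C − P) = 57.60 − (-0.7400) = 58.3400

58.34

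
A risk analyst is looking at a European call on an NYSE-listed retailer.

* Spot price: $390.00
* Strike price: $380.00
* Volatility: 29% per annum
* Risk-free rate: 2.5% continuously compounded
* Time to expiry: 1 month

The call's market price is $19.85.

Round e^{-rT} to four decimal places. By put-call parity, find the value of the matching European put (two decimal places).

exp(−rT) = exp(−0.025·0.08333) = 0.9979
Put-call parity: C − P = S − K·e^(−rT) = 390 − 380·0.9979 = 390 − 379.2020 = 10.7980
P = C − (C − P) = 19.85 − (10.7980) = 9.0520

$9.05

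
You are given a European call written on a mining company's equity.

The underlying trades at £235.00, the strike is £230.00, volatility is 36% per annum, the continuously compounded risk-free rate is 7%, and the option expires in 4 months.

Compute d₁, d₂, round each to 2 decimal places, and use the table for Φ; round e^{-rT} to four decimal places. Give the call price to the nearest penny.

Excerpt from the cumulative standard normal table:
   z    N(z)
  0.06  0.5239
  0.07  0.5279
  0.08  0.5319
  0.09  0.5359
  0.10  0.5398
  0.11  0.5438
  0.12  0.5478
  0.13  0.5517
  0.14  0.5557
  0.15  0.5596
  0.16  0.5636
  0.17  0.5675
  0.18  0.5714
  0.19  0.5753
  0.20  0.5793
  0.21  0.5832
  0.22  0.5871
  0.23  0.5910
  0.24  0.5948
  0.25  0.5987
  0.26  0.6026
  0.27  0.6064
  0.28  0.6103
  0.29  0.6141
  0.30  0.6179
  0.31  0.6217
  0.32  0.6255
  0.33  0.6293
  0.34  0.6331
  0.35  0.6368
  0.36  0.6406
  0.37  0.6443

σ√T = 0.36·√0.3333 = 0.2078
d₁ = [ln(235/230) + (0.07 + ½·0.36²)·0.3333] / (σ√T) = (0.0215 + 0.0449) / 0.2078 = 0.3197 ≈ 0.32
d₂ = 0.3197 − 0.2078 = 0.1118 ≈ 0.11
e^(−rT) = e^(−0.07·0.3333) = 0.9769
C = 235·N(0.32) − 230·0.9769·N(0.11) = 235·0.6255 − 230·0.9769·0.5438 = 146.9925 − 122.1848 = 24.8077

£24.81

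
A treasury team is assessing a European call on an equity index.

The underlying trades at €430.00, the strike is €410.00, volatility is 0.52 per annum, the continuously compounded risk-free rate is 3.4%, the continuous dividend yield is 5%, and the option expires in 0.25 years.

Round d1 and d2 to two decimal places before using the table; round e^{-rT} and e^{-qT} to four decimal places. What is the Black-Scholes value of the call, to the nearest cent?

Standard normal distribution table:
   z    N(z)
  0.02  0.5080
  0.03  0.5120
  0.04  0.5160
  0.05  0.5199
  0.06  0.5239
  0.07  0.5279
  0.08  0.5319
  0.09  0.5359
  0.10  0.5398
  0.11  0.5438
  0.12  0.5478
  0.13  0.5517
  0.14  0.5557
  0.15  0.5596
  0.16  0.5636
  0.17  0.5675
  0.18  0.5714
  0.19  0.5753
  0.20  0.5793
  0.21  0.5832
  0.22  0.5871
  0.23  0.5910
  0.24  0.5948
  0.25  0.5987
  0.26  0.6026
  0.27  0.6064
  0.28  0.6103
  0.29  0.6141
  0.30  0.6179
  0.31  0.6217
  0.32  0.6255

€52.64

σ√T = 0.52·√0.25 = 0.2600
d₁ = [ln(430/410) + (0.034 − 0.05 + ½·0.52²)·0.25] / (σ√T) = (0.0476 + 0.0298) / 0.2600 = 0.2978 which rounds to 0.30
d₂ = 0.2978 − 0.2600 = 0.0378 which rounds to 0.04
e^(−qT) = e^(−0.05·0.25) = 0.9876;  e^(−rT) = e^(−0.034·0.25) = 0.9915
N(d₁) = N(0.30) = 0.6179;  N(d₂) = N(0.04) = 0.5160
C = 430·0.9876·0.6179 − 410·0.9915·0.5160 = 262.4024 − 209.7617 = 52.6406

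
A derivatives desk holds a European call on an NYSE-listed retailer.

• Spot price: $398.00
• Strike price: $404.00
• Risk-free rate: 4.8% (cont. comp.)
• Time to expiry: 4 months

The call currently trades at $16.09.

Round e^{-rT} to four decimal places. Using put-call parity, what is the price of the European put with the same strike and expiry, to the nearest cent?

$15.67

exp(−rT) = exp(−0.048·0.3333) = 0.9841
Put-call parity: C − P = S − K·e^(−rT) = 398 − 404·0.9841 = 398 − 397.5764 = 0.4236
P = C − (C − P) = 16.09 − (0.4236) = 15.6664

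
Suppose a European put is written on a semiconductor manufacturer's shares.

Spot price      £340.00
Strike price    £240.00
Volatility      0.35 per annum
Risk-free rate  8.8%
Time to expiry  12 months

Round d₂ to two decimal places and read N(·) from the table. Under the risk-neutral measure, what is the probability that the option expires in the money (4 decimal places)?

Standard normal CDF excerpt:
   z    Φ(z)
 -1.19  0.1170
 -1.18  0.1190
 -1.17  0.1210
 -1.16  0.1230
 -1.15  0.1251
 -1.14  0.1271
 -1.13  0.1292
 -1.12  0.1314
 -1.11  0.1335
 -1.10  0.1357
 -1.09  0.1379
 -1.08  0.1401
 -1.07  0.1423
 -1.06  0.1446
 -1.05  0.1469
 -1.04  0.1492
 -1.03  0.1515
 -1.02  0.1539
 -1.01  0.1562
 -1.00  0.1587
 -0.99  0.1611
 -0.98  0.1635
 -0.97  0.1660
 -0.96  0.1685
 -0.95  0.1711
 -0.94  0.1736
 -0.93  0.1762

0.1423

T = 1;  σ√T = 0.3500
d₁ = [ln(340/240) + (0.088 + 0.35²/2)·1] / 0.3500 = [0.3483 + 0.1492] / 0.3500 = 1.4216 which rounds to 1.42
d₂ = d₁ − σ√T = 1.4216 − 0.3500 = 1.0716 which rounds to 1.07
Risk-neutral Pr[S_T < K] = N(−d₂) = N(-1.07) = 0.1423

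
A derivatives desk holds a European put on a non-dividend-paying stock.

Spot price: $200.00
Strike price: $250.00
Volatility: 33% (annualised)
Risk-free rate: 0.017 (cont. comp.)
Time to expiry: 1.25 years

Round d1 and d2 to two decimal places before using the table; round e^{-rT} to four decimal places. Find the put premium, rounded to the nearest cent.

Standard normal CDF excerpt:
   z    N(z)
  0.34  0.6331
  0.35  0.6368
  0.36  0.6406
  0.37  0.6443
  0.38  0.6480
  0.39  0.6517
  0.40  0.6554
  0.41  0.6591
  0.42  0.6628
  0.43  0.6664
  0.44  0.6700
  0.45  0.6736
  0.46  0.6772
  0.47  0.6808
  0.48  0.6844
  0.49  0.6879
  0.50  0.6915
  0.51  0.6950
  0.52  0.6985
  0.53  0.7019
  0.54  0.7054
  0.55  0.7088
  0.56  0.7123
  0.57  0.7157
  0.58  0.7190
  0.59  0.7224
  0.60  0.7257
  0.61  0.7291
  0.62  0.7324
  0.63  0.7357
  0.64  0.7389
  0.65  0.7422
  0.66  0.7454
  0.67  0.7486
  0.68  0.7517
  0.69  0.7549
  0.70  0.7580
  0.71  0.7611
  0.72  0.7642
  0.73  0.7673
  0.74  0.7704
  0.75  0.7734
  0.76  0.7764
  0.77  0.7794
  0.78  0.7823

$59.68

σ√T = 0.33 × 1.1180 = 0.3690
d₁ = [ln(200/250) + (0.017 + ½·0.33²)·1.25] / (σ√T) = (-0.2231 + 0.0893) / 0.3690 = -0.3627 ⇒ -0.36
d₂ = -0.3627 − 0.3690 = -0.7317 ⇒ -0.73
e^(−rT) = e^(−0.017·1.25) = 0.9790
N(−d₂) = N(0.73) = 0.7673;  N(−d₁) = N(0.36) = 0.6406
P = 250·0.9790·0.7673 − 200·0.6406 = 187.7967 − 128.1200 = 59.6767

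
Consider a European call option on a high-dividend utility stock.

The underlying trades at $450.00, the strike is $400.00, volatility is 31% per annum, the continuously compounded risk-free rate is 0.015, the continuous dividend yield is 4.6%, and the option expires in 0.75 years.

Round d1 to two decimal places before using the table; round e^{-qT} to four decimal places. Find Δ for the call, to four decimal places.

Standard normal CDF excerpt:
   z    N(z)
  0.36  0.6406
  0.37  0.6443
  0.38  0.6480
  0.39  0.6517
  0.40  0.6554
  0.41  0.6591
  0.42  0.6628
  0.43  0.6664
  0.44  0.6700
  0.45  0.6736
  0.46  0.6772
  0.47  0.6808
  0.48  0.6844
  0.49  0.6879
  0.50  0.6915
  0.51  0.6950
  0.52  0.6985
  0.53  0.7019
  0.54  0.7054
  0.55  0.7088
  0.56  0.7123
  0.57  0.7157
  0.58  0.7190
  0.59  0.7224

0.6646

T = 0.75;  σ√T = 0.2685
d₁ = [ln(450/400) + (0.015 − 0.046 + 0.31²/2)·0.75] / 0.2685 = [0.1178 + 0.0128] / 0.2685 = 0.4864 ≈ 0.49
N(d₁) = N(0.49) = 0.6879
Δ_call = exp(−qT)·N(d₁) = 0.9661·0.6879 = 0.6646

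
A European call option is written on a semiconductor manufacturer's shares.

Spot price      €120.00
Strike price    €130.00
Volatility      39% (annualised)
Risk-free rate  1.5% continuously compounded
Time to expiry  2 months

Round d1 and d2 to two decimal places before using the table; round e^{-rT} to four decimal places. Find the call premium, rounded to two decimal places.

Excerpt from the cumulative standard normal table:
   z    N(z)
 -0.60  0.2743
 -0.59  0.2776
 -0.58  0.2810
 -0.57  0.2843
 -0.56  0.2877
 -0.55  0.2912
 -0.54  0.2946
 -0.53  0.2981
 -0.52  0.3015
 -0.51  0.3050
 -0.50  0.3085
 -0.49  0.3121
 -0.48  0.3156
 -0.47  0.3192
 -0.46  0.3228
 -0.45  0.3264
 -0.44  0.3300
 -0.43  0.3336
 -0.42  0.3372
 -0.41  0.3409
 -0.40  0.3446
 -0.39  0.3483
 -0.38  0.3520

€4.04

T = 0.1667;  σ√T = 0.1592
d₁ = [ln(120/130) + (0.015 + 0.39²/2)·0.1667] / 0.1592 = [-0.0800 + 0.0152] / 0.1592 = -0.4074 ≈ -0.41
d₂ = d₁ − σ√T = -0.4074 − 0.1592 = -0.5666 ≈ -0.57
exp(−rT) = exp(−0.015·0.1667) = 0.9975
C = 120·N(-0.41) − 130·0.9975·N(-0.57) = 120·0.3409 − 130·0.9975·0.2843 = 40.9080 − 36.8666 = 4.0414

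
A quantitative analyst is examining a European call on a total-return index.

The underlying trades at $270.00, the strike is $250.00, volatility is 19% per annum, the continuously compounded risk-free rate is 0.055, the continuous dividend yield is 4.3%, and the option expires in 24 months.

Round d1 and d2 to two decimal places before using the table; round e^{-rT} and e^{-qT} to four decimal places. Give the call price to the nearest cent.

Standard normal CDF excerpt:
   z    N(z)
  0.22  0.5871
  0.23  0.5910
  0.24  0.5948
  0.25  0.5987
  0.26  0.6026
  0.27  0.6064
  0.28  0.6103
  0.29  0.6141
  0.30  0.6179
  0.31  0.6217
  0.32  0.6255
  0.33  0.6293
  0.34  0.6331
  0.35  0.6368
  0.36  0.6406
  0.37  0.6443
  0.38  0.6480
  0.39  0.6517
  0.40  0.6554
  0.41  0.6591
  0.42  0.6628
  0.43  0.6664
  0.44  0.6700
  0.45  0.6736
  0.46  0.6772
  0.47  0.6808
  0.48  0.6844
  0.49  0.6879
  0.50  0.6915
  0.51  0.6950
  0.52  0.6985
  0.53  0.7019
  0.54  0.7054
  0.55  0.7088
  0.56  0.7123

$38.98

σ√T = 0.19·√2 = 0.2687
d₁ = [ln(270/250) + (0.055 − 0.043 + 0.19²/2)·2] / 0.2687 = [0.0770 + 0.0601] / 0.2687 = 0.5101 ≈ 0.51
d₂ = d₁ − σ√T = 0.5101 − 0.2687 = 0.2414 ≈ 0.24
exp(−qT) = exp(−0.043·2) = 0.9176;  exp(−rT) = exp(−0.055·2) = 0.8958
N(d₁) = N(0.51) = 0.6950;  N(d₂) = N(0.24) = 0.5948
C = 270·0.9176·0.6950 − 250·0.8958·0.5948 = 172.1876 − 133.2055 = 38.9822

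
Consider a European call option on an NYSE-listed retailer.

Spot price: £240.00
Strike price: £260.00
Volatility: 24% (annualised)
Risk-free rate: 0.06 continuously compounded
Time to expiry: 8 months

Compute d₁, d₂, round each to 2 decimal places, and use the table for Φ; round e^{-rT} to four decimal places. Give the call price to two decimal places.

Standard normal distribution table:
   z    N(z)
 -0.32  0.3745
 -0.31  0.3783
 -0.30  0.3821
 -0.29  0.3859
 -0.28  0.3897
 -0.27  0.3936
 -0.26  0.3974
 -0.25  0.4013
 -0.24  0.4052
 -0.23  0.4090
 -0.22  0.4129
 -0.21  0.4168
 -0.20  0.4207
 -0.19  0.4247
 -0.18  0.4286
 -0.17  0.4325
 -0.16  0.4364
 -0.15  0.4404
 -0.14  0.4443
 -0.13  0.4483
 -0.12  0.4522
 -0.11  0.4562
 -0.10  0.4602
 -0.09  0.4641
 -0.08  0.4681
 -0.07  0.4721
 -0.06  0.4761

£14.04

σ√T = 0.24·√0.6667 = 0.1960
ln(S/K) + (r + σ²/2)T = ln(240/260) + (0.06 + 0.24²/2)·0.6667 = -0.0800 + 0.0592 = -0.0208
d₁ = -0.0208 / 0.1960 = -0.1064 ≈ -0.11
d₂ = d₁ − σ√T = -0.1064 − 0.1960 = -0.3023 ≈ -0.30
exp(−rT) = exp(−0.06·0.6667) = 0.9608
N(d₁) = N(-0.11) = 0.4562;  N(d₂) = N(-0.30) = 0.3821
C = 240·0.4562 − 260·0.9608·0.3821 = 109.4880 − 95.4516 = 14.0364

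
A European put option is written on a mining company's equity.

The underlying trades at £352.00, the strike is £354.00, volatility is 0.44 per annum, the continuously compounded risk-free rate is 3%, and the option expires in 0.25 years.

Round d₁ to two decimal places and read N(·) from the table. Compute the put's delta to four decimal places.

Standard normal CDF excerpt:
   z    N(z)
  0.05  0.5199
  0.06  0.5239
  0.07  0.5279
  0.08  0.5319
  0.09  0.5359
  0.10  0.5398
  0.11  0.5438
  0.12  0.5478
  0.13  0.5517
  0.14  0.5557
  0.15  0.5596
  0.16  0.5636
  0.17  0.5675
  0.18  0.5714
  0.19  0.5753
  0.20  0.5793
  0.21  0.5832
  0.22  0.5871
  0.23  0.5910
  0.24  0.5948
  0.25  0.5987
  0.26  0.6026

-0.4522

σ√T = 0.44·√0.25 = 0.2200
d₁ = [ln(352/354) + (0.03 + 0.44²/2)·0.25] / 0.2200 = [-0.0057 + 0.0317] / 0.2200 = 0.1183 which rounds to 0.12
N(d₁) = N(0.12) = 0.5478
Δ_put = N(d₁) − 1 = 0.5478 − 1 = -0.4522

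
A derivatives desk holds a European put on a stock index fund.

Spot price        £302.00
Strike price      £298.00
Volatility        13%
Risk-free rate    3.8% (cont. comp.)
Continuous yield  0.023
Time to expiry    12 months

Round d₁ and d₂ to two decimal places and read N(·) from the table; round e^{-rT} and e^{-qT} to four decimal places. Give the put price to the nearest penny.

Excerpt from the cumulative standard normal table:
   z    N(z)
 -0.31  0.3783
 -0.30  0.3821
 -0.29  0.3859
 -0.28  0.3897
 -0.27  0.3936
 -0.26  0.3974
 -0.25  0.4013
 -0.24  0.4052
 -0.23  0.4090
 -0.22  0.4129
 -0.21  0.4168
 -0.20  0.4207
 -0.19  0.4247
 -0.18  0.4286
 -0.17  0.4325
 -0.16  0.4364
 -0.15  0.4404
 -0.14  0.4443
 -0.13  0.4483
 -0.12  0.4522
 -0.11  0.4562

£11.33

σ√T = 0.13·√1 = 0.1300
d₁ = [ln(302/298) + (0.038 − 0.023 + 0.13²/2)·1] / 0.1300 = [0.0133 + 0.0234] / 0.1300 = 0.2830 → 0.28
d₂ = d₁ − σ√T = 0.2830 − 0.1300 = 0.1530 → 0.15
e^(−qT) = e^(−0.023·1) = 0.9773;  e^(−rT) = e^(−0.038·1) = 0.9627
N(−d₂) = N(-0.15) = 0.4404;  N(−d₁) = N(-0.28) = 0.3897
P = 298·0.9627·0.4404 − 302·0.9773·0.3897 = 126.3440 − 115.0179 = 11.3261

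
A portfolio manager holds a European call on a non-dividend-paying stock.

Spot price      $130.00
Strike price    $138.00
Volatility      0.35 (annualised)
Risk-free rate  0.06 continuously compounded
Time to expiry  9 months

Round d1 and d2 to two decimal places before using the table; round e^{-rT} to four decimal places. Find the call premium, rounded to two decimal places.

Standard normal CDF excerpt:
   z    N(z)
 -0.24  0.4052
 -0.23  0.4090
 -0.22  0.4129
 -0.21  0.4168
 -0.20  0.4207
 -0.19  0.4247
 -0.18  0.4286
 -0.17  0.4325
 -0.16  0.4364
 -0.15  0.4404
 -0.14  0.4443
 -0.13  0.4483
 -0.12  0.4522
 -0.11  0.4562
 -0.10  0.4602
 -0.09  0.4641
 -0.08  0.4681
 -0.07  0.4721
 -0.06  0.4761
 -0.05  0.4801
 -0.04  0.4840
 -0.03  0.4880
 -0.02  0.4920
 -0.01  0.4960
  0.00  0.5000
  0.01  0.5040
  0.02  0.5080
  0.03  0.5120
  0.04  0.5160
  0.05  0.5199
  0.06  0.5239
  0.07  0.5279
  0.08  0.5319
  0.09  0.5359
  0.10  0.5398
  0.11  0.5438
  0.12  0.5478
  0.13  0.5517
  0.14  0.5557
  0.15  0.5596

T = 0.75;  σ√T = 0.3031
d₁ = [ln(130/138) + (0.06 + 0.35²/2)·0.75] / 0.3031 = [-0.0597 + 0.0909] / 0.3031 = 0.1030 ≈ 0.10
d₂ = d₁ − σ√T = 0.1030 − 0.3031 = -0.2001 ≈ -0.20
e^(−rT) = e^(−0.06·0.75) = 0.9560
N(d₁) = N(0.10) = 0.5398;  N(d₂) = N(-0.20) = 0.4207
C = 130·0.5398 − 138·0.9560·0.4207 = 70.1740 − 55.5021 = 14.6719

$14.67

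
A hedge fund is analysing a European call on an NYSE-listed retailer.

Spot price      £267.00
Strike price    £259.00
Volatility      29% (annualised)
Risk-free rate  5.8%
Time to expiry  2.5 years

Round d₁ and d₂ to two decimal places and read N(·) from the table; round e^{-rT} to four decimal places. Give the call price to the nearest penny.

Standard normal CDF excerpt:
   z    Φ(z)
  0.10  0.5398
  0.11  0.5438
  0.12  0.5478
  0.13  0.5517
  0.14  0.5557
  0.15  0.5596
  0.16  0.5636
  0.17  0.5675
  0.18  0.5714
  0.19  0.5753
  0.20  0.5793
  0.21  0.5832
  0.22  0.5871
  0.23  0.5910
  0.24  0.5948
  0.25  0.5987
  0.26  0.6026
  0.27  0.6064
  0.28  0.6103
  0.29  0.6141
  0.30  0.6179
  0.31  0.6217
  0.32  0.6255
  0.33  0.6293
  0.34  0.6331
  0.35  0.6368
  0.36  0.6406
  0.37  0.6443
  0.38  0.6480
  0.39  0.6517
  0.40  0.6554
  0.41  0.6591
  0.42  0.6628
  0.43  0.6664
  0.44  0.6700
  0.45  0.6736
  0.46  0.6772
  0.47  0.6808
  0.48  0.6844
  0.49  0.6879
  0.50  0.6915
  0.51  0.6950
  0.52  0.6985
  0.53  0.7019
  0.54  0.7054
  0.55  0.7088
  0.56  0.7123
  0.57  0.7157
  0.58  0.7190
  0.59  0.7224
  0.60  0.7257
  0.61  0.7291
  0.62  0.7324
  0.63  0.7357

T = 2.5;  σ√T = 0.4585
ln(S/K) + (r + σ²/2)T = ln(267/259) + (0.058 + 0.29²/2)·2.5 = 0.0304 + 0.2501 = 0.2805
d₁ = 0.2805 / 0.4585 = 0.6118 ≈ 0.61
d₂ = d₁ − σ√T = 0.6118 − 0.4585 = 0.1533 ≈ 0.15
e^(−rT) = e^(−0.058·2.5) = 0.8650
N(d₁) = N(0.61) = 0.7291;  N(d₂) = N(0.15) = 0.5596
C = 267·0.7291 − 259·0.8650·0.5596 = 194.6697 − 125.3700 = 69.2997

£69.30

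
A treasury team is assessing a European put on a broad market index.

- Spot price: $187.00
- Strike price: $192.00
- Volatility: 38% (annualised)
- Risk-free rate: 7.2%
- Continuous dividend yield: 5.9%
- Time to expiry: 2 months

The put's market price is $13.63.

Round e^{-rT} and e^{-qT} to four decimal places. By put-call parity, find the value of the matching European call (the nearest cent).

exp(−qT) = exp(−0.059·0.1667) = 0.9902;  exp(−rT) = exp(−0.072·0.1667) = 0.9881
Put-call parity: C − P = S·e^(−qT) − K·e^(−rT) = 187·0.9902 − 192·0.9881 = 185.1674 − 189.7152 = -4.5478
C = P + (C − P) = 13.63 + (-4.5478) = 9.0822

$9.08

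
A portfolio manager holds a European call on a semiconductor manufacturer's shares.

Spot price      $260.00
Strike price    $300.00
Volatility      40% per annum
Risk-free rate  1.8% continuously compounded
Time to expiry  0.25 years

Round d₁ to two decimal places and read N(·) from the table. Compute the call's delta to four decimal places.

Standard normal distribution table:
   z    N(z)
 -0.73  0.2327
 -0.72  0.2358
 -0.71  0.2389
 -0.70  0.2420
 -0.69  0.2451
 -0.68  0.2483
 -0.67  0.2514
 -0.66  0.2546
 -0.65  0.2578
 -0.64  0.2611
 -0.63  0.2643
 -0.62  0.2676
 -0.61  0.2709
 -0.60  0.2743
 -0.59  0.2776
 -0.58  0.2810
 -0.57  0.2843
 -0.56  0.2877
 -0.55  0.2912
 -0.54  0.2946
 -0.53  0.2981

0.2776

σ√T = 0.4 × 0.5000 = 0.2000
d₁ = [ln(260/300) + (0.018 + ½·0.4²)·0.25] / (σ√T) = (-0.1431 + 0.0245) / 0.2000 = -0.5930 → -0.59
N(d₁) = N(-0.59) = 0.2776
Δ_call = N(d₁) = 0.2776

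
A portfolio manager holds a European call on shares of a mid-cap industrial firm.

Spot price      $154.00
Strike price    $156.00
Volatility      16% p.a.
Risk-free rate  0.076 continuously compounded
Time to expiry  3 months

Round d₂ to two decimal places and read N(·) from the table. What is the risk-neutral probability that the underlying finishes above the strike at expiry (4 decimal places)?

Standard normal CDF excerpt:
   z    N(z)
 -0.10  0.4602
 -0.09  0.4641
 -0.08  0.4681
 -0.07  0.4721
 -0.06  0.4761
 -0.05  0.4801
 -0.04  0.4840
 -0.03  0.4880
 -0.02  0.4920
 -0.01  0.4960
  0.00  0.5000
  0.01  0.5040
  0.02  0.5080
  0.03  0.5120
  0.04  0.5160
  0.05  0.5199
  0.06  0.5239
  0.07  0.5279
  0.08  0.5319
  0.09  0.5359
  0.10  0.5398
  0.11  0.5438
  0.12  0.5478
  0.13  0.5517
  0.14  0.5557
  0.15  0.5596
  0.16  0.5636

σ√T = 0.16 × 0.5000 = 0.0800
d₁ = [ln(154/156) + (0.076 + ½·0.16²)·0.25] / (σ√T) = (-0.0129 + 0.0222) / 0.0800 = 0.1162 ⇒ 0.12
d₂ = 0.1162 − 0.0800 = 0.0362 ⇒ 0.04
Pr(exercise) under Q = N(d₂) = 0.5160

0.5160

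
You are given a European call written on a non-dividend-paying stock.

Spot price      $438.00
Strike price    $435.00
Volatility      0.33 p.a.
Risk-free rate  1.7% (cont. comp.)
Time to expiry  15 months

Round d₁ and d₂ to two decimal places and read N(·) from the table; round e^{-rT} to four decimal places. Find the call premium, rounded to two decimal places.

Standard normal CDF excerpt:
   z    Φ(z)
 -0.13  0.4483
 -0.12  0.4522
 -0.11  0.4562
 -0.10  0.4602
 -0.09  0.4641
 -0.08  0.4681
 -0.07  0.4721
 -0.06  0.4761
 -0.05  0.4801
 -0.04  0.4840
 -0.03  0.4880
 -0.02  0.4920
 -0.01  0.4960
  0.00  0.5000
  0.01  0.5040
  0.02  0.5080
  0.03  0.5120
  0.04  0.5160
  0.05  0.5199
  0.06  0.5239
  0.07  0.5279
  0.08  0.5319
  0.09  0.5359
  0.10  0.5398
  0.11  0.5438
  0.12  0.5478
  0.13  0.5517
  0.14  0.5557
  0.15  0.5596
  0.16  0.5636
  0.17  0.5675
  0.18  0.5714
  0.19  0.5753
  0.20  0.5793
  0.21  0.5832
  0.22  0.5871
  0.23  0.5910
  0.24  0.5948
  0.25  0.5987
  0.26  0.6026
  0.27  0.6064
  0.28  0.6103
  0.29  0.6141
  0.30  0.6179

$69.66

σ√T = 0.33 × 1.1180 = 0.3690
d₁ = [ln(438/435) + (0.017 + ½·0.33²)·1.25] / (σ√T) = (0.0069 + 0.0893) / 0.3690 = 0.2607 → 0.26
d₂ = 0.2607 − 0.3690 = -0.1083 → -0.11
e^(−rT) = e^(−0.017·1.25) = 0.9790
N(d₁) = N(0.26) = 0.6026;  N(d₂) = N(-0.11) = 0.4562
C = 438·0.6026 − 435·0.9790·0.4562 = 263.9388 − 194.2796 = 69.6592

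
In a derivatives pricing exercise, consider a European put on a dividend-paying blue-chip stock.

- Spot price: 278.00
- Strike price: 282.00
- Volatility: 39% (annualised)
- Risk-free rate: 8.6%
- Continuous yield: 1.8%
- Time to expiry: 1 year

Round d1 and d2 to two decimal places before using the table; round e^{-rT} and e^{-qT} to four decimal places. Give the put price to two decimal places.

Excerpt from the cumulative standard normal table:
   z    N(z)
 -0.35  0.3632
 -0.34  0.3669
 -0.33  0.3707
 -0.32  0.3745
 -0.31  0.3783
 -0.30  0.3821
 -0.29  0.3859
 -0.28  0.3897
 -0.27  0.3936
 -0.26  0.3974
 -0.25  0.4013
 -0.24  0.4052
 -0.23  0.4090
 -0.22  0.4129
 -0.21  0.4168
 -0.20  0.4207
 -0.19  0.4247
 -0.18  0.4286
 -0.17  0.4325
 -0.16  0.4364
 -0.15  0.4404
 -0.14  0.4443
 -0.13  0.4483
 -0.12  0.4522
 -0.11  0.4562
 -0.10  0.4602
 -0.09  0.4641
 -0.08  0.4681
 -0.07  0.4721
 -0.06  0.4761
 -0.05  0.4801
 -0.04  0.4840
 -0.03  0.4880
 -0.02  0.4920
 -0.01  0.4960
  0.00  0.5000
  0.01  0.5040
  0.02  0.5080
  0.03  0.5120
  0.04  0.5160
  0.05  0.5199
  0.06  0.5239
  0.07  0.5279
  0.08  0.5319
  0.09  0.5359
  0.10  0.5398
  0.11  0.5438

34.35

T = 1;  σ√T = 0.3900
d₁ = [ln(278/282) + (0.086 − 0.018 + 0.39²/2)·1] / 0.3900 = [-0.0143 + 0.1441] / 0.3900 = 0.3327 → 0.33
d₂ = d₁ − σ√T = 0.3327 − 0.3900 = -0.0573 → -0.06
e^(−qT) = e^(−0.018·1) = 0.9822;  e^(−rT) = e^(−0.086·1) = 0.9176
N(−d₂) = N(0.06) = 0.5239;  N(−d₁) = N(-0.33) = 0.3707
P = 282·0.9176·0.5239 − 278·0.9822·0.3707 = 135.5660 − 101.2202 = 34.3458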